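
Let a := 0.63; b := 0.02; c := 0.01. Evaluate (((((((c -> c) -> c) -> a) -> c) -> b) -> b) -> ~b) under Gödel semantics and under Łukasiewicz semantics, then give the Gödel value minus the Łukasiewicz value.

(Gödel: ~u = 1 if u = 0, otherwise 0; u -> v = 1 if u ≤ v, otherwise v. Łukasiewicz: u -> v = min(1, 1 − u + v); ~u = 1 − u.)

-1.00

Gödel evaluation:
  (c -> c): 0.01 ≤ 0.01, so result = 1
  ((c -> c) -> c): 1 > 0.01, so result = 0.01
  (((c -> c) -> c) -> a): 0.01 ≤ 0.63, so result = 1
  ((((c -> c) -> c) -> a) -> c): 1 > 0.01, so result = 0.01
  (((((c -> c) -> c) -> a) -> c) -> b): 0.01 ≤ 0.02, so result = 1
  ((((((c -> c) -> c) -> a) -> c) -> b) -> b): 1 > 0.02, so result = 0.02
  ~b: Gödel ¬ of 0.02 = 0 (operand ≠ 0)
  (((((((c -> c) -> c) -> a) -> c) -> b) -> b) -> ~b): 0.02 > 0, so result = 0
  Gödel value = 0
Łukasiewicz evaluation:
  (c -> c): min(1, 1 − 0.01 + 0.01) = 1
  ((c -> c) -> c): min(1, 1 − 1 + 0.01) = 0.01
  (((c -> c) -> c) -> a): min(1, 1 − 0.01 + 0.63) = 1
  ((((c -> c) -> c) -> a) -> c): min(1, 1 − 1 + 0.01) = 0.01
  (((((c -> c) -> c) -> a) -> c) -> b): min(1, 1 − 0.01 + 0.02) = 1
  ((((((c -> c) -> c) -> a) -> c) -> b) -> b): min(1, 1 − 1 + 0.02) = 0.02
  ~b: Łukasiewicz ¬ gives 1 − 0.02 = 0.98
  (((((((c -> c) -> c) -> a) -> c) -> b) -> b) -> ~b): min(1, 1 − 0.02 + 0.98) = 1
  Łukasiewicz value = 1
Difference: 0 − 1 = -1.00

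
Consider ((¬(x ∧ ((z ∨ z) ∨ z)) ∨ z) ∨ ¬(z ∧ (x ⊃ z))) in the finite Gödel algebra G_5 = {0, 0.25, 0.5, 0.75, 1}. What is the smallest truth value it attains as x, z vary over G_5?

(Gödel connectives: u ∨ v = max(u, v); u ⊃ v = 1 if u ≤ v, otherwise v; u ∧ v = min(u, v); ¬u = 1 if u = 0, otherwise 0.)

0.25

The minimum is attained at x = 0.25, z = 0.25:
  (z ∨ z) = max(0.25, 0.25) = 0.25
  ((z ∨ z) ∨ z) = max(0.25, 0.25) = 0.25
  (x ∧ ((z ∨ z) ∨ z)) = min(0.25, 0.25) = 0.25
  ¬(x ∧ ((z ∨ z) ∨ z)): Gödel ¬ of 0.25 = 0 (operand ≠ 0)
  (¬(x ∧ ((z ∨ z) ∨ z)) ∨ z) = max(0, 0.25) = 0.25
  (x ⊃ z): 0.25 ≤ 0.25, so result = 1
  (z ∧ (x ⊃ z)) = min(0.25, 1) = 0.25
  ¬(z ∧ (x ⊃ z)): Gödel ¬ of 0.25 = 0 (operand ≠ 0)
  ((¬(x ∧ ((z ∨ z) ∨ z)) ∨ z) ∨ ¬(z ∧ (x ⊃ z))) = max(0.25, 0) = 0.25
Checking all 25 assignments confirms none give a value below 0.25.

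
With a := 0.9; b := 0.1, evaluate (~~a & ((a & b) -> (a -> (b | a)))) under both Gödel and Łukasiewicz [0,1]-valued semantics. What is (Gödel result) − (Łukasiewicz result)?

Gödel evaluation:
  ~a: Gödel ¬ of 0.9 = 0 (operand ≠ 0)
  ~~a: Gödel ¬ of 0 = 1 (operand is 0)
  (a & b) = min(0.9, 0.1) = 0.1
  (b | a) = max(0.1, 0.9) = 0.9
  (a -> (b | a)): 0.9 ≤ 0.9, so result = 1
  ((a & b) -> (a -> (b | a))): 0.1 ≤ 1, so result = 1
  (~~a & ((a & b) -> (a -> (b | a)))) = min(1, 1) = 1
  Gödel value = 1
Łukasiewicz evaluation:
  ~a: Łukasiewicz ¬ gives 1 − 0.9 = 0.1
  ~~a: Łukasiewicz ¬ gives 1 − 0.1 = 0.9
  (a & b) = min(0.9, 0.1) = 0.1
  (b | a) = max(0.1, 0.9) = 0.9
  (a -> (b | a)): min(1, 1 − 0.9 + 0.9) = 1
  ((a & b) -> (a -> (b | a))): min(1, 1 − 0.1 + 1) = 1
  (~~a & ((a & b) -> (a -> (b | a)))) = min(0.9, 1) = 0.9
  Łukasiewicz value = 0.9
Difference: 1 − 0.9 = 0.10

0.10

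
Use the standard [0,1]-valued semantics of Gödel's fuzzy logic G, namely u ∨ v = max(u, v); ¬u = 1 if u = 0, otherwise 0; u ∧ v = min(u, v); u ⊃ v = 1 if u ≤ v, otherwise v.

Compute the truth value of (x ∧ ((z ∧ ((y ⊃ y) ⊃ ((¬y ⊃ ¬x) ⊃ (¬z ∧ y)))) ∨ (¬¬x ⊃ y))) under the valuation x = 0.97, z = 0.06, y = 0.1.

(y ⊃ y): 0.1 ≤ 0.1, so result = 1
¬y: Gödel ¬ of 0.1 = 0 (operand ≠ 0)
¬x: Gödel ¬ of 0.97 = 0 (operand ≠ 0)
(¬y ⊃ ¬x): 0 ≤ 0, so result = 1
¬z: Gödel ¬ of 0.06 = 0 (operand ≠ 0)
(¬z ∧ y) = min(0, 0.1) = 0
((¬y ⊃ ¬x) ⊃ (¬z ∧ y)): 1 > 0, so result = 0
((y ⊃ y) ⊃ ((¬y ⊃ ¬x) ⊃ (¬z ∧ y))): 1 > 0, so result = 0
(z ∧ ((y ⊃ y) ⊃ ((¬y ⊃ ¬x) ⊃ (¬z ∧ y)))) = min(0.06, 0) = 0
¬x: Gödel ¬ of 0.97 = 0 (operand ≠ 0)
¬¬x: Gödel ¬ of 0 = 1 (operand is 0)
(¬¬x ⊃ y): 1 > 0.1, so result = 0.1
((z ∧ ((y ⊃ y) ⊃ ((¬y ⊃ ¬x) ⊃ (¬z ∧ y)))) ∨ (¬¬x ⊃ y)) = max(0, 0.1) = 0.1
(x ∧ ((z ∧ ((y ⊃ y) ⊃ ((¬y ⊃ ¬x) ⊃ (¬z ∧ y)))) ∨ (¬¬x ⊃ y))) = min(0.97, 0.1) = 0.1

0.10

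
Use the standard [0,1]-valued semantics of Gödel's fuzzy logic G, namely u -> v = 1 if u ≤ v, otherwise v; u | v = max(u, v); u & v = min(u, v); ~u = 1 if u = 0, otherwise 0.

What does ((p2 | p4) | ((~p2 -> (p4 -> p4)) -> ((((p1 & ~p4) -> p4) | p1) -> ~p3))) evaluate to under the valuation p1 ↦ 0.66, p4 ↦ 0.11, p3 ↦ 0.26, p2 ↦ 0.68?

0.68

(p2 | p4) = max(0.68, 0.11) = 0.68
~p2: Gödel ¬ of 0.68 = 0 (operand ≠ 0)
(p4 -> p4): 0.11 ≤ 0.11, so result = 1
(~p2 -> (p4 -> p4)): 0 ≤ 1, so result = 1
~p4: Gödel ¬ of 0.11 = 0 (operand ≠ 0)
(p1 & ~p4) = min(0.66, 0) = 0
((p1 & ~p4) -> p4): 0 ≤ 0.11, so result = 1
(((p1 & ~p4) -> p4) | p1) = max(1, 0.66) = 1
~p3: Gödel ¬ of 0.26 = 0 (operand ≠ 0)
((((p1 & ~p4) -> p4) | p1) -> ~p3): 1 > 0, so result = 0
((~p2 -> (p4 -> p4)) -> ((((p1 & ~p4) -> p4) | p1) -> ~p3)): 1 > 0, so result = 0
((p2 | p4) | ((~p2 -> (p4 -> p4)) -> ((((p1 & ~p4) -> p4) | p1) -> ~p3))) = max(0.68, 0) = 0.68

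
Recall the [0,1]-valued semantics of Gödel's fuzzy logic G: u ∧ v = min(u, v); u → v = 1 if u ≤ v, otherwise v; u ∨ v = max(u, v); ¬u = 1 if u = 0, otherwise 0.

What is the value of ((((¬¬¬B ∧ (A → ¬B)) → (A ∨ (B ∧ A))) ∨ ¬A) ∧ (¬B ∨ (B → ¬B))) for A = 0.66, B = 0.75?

¬B: Gödel ¬ of 0.75 = 0 (operand ≠ 0)
¬¬B: Gödel ¬ of 0 = 1 (operand is 0)
¬¬¬B: Gödel ¬ of 1 = 0 (operand ≠ 0)
¬B: Gödel ¬ of 0.75 = 0 (operand ≠ 0)
(A → ¬B): 0.66 > 0, so result = 0
(¬¬¬B ∧ (A → ¬B)) = min(0, 0) = 0
(B ∧ A) = min(0.75, 0.66) = 0.66
(A ∨ (B ∧ A)) = max(0.66, 0.66) = 0.66
((¬¬¬B ∧ (A → ¬B)) → (A ∨ (B ∧ A))): 0 ≤ 0.66, so result = 1
¬A: Gödel ¬ of 0.66 = 0 (operand ≠ 0)
(((¬¬¬B ∧ (A → ¬B)) → (A ∨ (B ∧ A))) ∨ ¬A) = max(1, 0) = 1
¬B: Gödel ¬ of 0.75 = 0 (operand ≠ 0)
¬B: Gödel ¬ of 0.75 = 0 (operand ≠ 0)
(B → ¬B): 0.75 > 0, so result = 0
(¬B ∨ (B → ¬B)) = max(0, 0) = 0
((((¬¬¬B ∧ (A → ¬B)) → (A ∨ (B ∧ A))) ∨ ¬A) ∧ (¬B ∨ (B → ¬B))) = min(1, 0) = 0

0.00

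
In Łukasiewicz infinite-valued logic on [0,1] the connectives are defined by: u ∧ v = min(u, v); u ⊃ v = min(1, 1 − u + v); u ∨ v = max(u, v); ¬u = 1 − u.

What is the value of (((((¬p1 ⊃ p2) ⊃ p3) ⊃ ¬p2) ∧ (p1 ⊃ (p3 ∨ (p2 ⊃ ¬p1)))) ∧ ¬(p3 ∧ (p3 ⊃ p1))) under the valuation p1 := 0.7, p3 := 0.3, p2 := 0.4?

0.70

¬p1: Łukasiewicz ¬ gives 1 − 0.7 = 0.3
(¬p1 ⊃ p2): min(1, 1 − 0.3 + 0.4) = 1
((¬p1 ⊃ p2) ⊃ p3): min(1, 1 − 1 + 0.3) = 0.3
¬p2: Łukasiewicz ¬ gives 1 − 0.4 = 0.6
(((¬p1 ⊃ p2) ⊃ p3) ⊃ ¬p2): min(1, 1 − 0.3 + 0.6) = 1
¬p1: Łukasiewicz ¬ gives 1 − 0.7 = 0.3
(p2 ⊃ ¬p1): min(1, 1 − 0.4 + 0.3) = 0.9
(p3 ∨ (p2 ⊃ ¬p1)) = max(0.3, 0.9) = 0.9
(p1 ⊃ (p3 ∨ (p2 ⊃ ¬p1))): min(1, 1 − 0.7 + 0.9) = 1
((((¬p1 ⊃ p2) ⊃ p3) ⊃ ¬p2) ∧ (p1 ⊃ (p3 ∨ (p2 ⊃ ¬p1)))) = min(1, 1) = 1
(p3 ⊃ p1): min(1, 1 − 0.3 + 0.7) = 1
(p3 ∧ (p3 ⊃ p1)) = min(0.3, 1) = 0.3
¬(p3 ∧ (p3 ⊃ p1)): Łukasiewicz ¬ gives 1 − 0.3 = 0.7
(((((¬p1 ⊃ p2) ⊃ p3) ⊃ ¬p2) ∧ (p1 ⊃ (p3 ∨ (p2 ⊃ ¬p1)))) ∧ ¬(p3 ∧ (p3 ⊃ p1))) = min(1, 0.7) = 0.7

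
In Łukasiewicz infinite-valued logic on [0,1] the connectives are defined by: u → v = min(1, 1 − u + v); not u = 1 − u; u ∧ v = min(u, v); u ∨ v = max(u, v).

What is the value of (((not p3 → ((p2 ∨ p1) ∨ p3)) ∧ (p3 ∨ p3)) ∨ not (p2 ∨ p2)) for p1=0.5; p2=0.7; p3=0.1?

not p3: Łukasiewicz ¬ gives 1 − 0.1 = 0.9
(p2 ∨ p1) = max(0.7, 0.5) = 0.7
((p2 ∨ p1) ∨ p3) = max(0.7, 0.1) = 0.7
(not p3 → ((p2 ∨ p1) ∨ p3)): min(1, 1 − 0.9 + 0.7) = 0.8
(p3 ∨ p3) = max(0.1, 0.1) = 0.1
((not p3 → ((p2 ∨ p1) ∨ p3)) ∧ (p3 ∨ p3)) = min(0.8, 0.1) = 0.1
(p2 ∨ p2) = max(0.7, 0.7) = 0.7
not (p2 ∨ p2): Łukasiewicz ¬ gives 1 − 0.7 = 0.3
(((not p3 → ((p2 ∨ p1) ∨ p3)) ∧ (p3 ∨ p3)) ∨ not (p2 ∨ p2)) = max(0.1, 0.3) = 0.3

0.30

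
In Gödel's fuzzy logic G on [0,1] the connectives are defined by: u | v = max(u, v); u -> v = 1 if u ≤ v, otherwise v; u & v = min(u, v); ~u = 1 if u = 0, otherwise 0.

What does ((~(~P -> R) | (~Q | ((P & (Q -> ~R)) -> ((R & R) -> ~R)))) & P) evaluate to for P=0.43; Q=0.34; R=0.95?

~P: Gödel ¬ of 0.43 = 0 (operand ≠ 0)
(~P -> R): 0 ≤ 0.95, so result = 1
~(~P -> R): Gödel ¬ of 1 = 0 (operand ≠ 0)
~Q: Gödel ¬ of 0.34 = 0 (operand ≠ 0)
~R: Gödel ¬ of 0.95 = 0 (operand ≠ 0)
(Q -> ~R): 0.34 > 0, so result = 0
(P & (Q -> ~R)) = min(0.43, 0) = 0
(R & R) = min(0.95, 0.95) = 0.95
~R: Gödel ¬ of 0.95 = 0 (operand ≠ 0)
((R & R) -> ~R): 0.95 > 0, so result = 0
((P & (Q -> ~R)) -> ((R & R) -> ~R)): 0 ≤ 0, so result = 1
(~Q | ((P & (Q -> ~R)) -> ((R & R) -> ~R))) = max(0, 1) = 1
(~(~P -> R) | (~Q | ((P & (Q -> ~R)) -> ((R & R) -> ~R)))) = max(0, 1) = 1
((~(~P -> R) | (~Q | ((P & (Q -> ~R)) -> ((R & R) -> ~R)))) & P) = min(1, 0.43) = 0.43

0.43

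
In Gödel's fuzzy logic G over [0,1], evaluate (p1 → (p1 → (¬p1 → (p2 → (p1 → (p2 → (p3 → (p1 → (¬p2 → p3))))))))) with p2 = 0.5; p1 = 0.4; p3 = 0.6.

1.00

¬p1: Gödel ¬ of 0.4 = 0 (operand ≠ 0)
¬p2: Gödel ¬ of 0.5 = 0 (operand ≠ 0)
(¬p2 → p3): 0 ≤ 0.6, so result = 1
(p1 → (¬p2 → p3)): 0.4 ≤ 1, so result = 1
(p3 → (p1 → (¬p2 → p3))): 0.6 ≤ 1, so result = 1
(p2 → (p3 → (p1 → (¬p2 → p3)))): 0.5 ≤ 1, so result = 1
(p1 → (p2 → (p3 → (p1 → (¬p2 → p3))))): 0.4 ≤ 1, so result = 1
(p2 → (p1 → (p2 → (p3 → (p1 → (¬p2 → p3)))))): 0.5 ≤ 1, so result = 1
(¬p1 → (p2 → (p1 → (p2 → (p3 → (p1 → (¬p2 → p3))))))): 0 ≤ 1, so result = 1
(p1 → (¬p1 → (p2 → (p1 → (p2 → (p3 → (p1 → (¬p2 → p3)))))))): 0.4 ≤ 1, so result = 1
(p1 → (p1 → (¬p1 → (p2 → (p1 → (p2 → (p3 → (p1 → (¬p2 → p3))))))))): 0.4 ≤ 1, so result = 1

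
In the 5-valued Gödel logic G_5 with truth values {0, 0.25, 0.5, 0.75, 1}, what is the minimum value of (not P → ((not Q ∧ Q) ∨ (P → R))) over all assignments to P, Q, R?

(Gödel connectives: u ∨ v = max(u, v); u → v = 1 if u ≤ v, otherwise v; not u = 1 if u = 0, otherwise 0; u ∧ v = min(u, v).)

1.00

Every assignment gives 1. For instance at P = 0, Q = 0, R = 0:
  not P: Gödel ¬ of 0 = 1 (operand is 0)
  not Q: Gödel ¬ of 0 = 1 (operand is 0)
  (not Q ∧ Q) = min(1, 0) = 0
  (P → R): 0 ≤ 0, so result = 1
  ((not Q ∧ Q) ∨ (P → R)) = max(0, 1) = 1
  (not P → ((not Q ∧ Q) ∨ (P → R))): 1 ≤ 1, so result = 1
All 125 assignments give value 1 — the formula is a G_5-tautology.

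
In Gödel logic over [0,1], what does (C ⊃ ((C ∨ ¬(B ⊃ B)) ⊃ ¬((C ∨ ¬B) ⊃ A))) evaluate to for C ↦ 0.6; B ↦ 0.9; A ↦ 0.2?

0.00

(B ⊃ B): 0.9 ≤ 0.9, so result = 1
¬(B ⊃ B): Gödel ¬ of 1 = 0 (operand ≠ 0)
(C ∨ ¬(B ⊃ B)) = max(0.6, 0) = 0.6
¬B: Gödel ¬ of 0.9 = 0 (operand ≠ 0)
(C ∨ ¬B) = max(0.6, 0) = 0.6
((C ∨ ¬B) ⊃ A): 0.6 > 0.2, so result = 0.2
¬((C ∨ ¬B) ⊃ A): Gödel ¬ of 0.2 = 0 (operand ≠ 0)
((C ∨ ¬(B ⊃ B)) ⊃ ¬((C ∨ ¬B) ⊃ A)): 0.6 > 0, so result = 0
(C ⊃ ((C ∨ ¬(B ⊃ B)) ⊃ ¬((C ∨ ¬B) ⊃ A))): 0.6 > 0, so result = 0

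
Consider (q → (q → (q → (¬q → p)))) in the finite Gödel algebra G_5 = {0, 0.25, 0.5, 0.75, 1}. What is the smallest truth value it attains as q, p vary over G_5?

Every assignment gives 1. For instance at q = 0, p = 0:
  ¬q: Gödel ¬ of 0 = 1 (operand is 0)
  (¬q → p): 1 > 0, so result = 0
  (q → (¬q → p)): 0 ≤ 0, so result = 1
  (q → (q → (¬q → p))): 0 ≤ 1, so result = 1
  (q → (q → (q → (¬q → p)))): 0 ≤ 1, so result = 1
All 25 assignments give value 1 — the formula is a G_5-tautology.

1.00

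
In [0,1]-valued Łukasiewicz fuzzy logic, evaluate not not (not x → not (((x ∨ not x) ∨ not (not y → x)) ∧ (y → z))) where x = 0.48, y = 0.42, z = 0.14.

0.96

not x: Łukasiewicz ¬ gives 1 − 0.48 = 0.52
not x: Łukasiewicz ¬ gives 1 − 0.48 = 0.52
(x ∨ not x) = max(0.48, 0.52) = 0.52
not y: Łukasiewicz ¬ gives 1 − 0.42 = 0.58
(not y → x): min(1, 1 − 0.58 + 0.48) = 0.9
not (not y → x): Łukasiewicz ¬ gives 1 − 0.9 = 0.1
((x ∨ not x) ∨ not (not y → x)) = max(0.52, 0.1) = 0.52
(y → z): min(1, 1 − 0.42 + 0.14) = 0.72
(((x ∨ not x) ∨ not (not y → x)) ∧ (y → z)) = min(0.52, 0.72) = 0.52
not (((x ∨ not x) ∨ not (not y → x)) ∧ (y → z)): Łukasiewicz ¬ gives 1 − 0.52 = 0.48
(not x → not (((x ∨ not x) ∨ not (not y → x)) ∧ (y → z))): min(1, 1 − 0.52 + 0.48) = 0.96
not (not x → not (((x ∨ not x) ∨ not (not y → x)) ∧ (y → z))): Łukasiewicz ¬ gives 1 − 0.96 = 0.04
not not (not x → not (((x ∨ not x) ∨ not (not y → x)) ∧ (y → z))): Łukasiewicz ¬ gives 1 − 0.04 = 0.96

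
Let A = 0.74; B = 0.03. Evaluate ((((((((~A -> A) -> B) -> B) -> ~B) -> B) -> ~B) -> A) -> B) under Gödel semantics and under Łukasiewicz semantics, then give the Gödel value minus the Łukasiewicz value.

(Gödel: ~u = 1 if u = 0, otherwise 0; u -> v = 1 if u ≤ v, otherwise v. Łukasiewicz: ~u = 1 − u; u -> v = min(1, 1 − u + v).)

Gödel evaluation:
  ~A: Gödel ¬ of 0.74 = 0 (operand ≠ 0)
  (~A -> A): 0 ≤ 0.74, so result = 1
  ((~A -> A) -> B): 1 > 0.03, so result = 0.03
  (((~A -> A) -> B) -> B): 0.03 ≤ 0.03, so result = 1
  ~B: Gödel ¬ of 0.03 = 0 (operand ≠ 0)
  ((((~A -> A) -> B) -> B) -> ~B): 1 > 0, so result = 0
  (((((~A -> A) -> B) -> B) -> ~B) -> B): 0 ≤ 0.03, so result = 1
  ~B: Gödel ¬ of 0.03 = 0 (operand ≠ 0)
  ((((((~A -> A) -> B) -> B) -> ~B) -> B) -> ~B): 1 > 0, so result = 0
  (((((((~A -> A) -> B) -> B) -> ~B) -> B) -> ~B) -> A): 0 ≤ 0.74, so result = 1
  ((((((((~A -> A) -> B) -> B) -> ~B) -> B) -> ~B) -> A) -> B): 1 > 0.03, so result = 0.03
  Gödel value = 0.03
Łukasiewicz evaluation:
  ~A: Łukasiewicz ¬ gives 1 − 0.74 = 0.26
  (~A -> A): min(1, 1 − 0.26 + 0.74) = 1
  ((~A -> A) -> B): min(1, 1 − 1 + 0.03) = 0.03
  (((~A -> A) -> B) -> B): min(1, 1 − 0.03 + 0.03) = 1
  ~B: Łukasiewicz ¬ gives 1 − 0.03 = 0.97
  ((((~A -> A) -> B) -> B) -> ~B): min(1, 1 − 1 + 0.97) = 0.97
  (((((~A -> A) -> B) -> B) -> ~B) -> B): min(1, 1 − 0.97 + 0.03) = 0.06
  ~B: Łukasiewicz ¬ gives 1 − 0.03 = 0.97
  ((((((~A -> A) -> B) -> B) -> ~B) -> B) -> ~B): min(1, 1 − 0.06 + 0.97) = 1
  (((((((~A -> A) -> B) -> B) -> ~B) -> B) -> ~B) -> A): min(1, 1 − 1 + 0.74) = 0.74
  ((((((((~A -> A) -> B) -> B) -> ~B) -> B) -> ~B) -> A) -> B): min(1, 1 − 0.74 + 0.03) = 0.29
  Łukasiewicz value = 0.29
Difference: 0.03 − 0.29 = -0.26

-0.26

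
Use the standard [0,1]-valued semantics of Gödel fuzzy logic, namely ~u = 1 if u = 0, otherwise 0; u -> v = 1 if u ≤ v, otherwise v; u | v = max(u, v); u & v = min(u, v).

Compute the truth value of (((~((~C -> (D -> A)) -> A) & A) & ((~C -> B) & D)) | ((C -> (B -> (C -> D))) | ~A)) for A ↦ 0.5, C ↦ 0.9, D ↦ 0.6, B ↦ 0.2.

~C: Gödel ¬ of 0.9 = 0 (operand ≠ 0)
(D -> A): 0.6 > 0.5, so result = 0.5
(~C -> (D -> A)): 0 ≤ 0.5, so result = 1
((~C -> (D -> A)) -> A): 1 > 0.5, so result = 0.5
~((~C -> (D -> A)) -> A): Gödel ¬ of 0.5 = 0 (operand ≠ 0)
(~((~C -> (D -> A)) -> A) & A) = min(0, 0.5) = 0
~C: Gödel ¬ of 0.9 = 0 (operand ≠ 0)
(~C -> B): 0 ≤ 0.2, so result = 1
((~C -> B) & D) = min(1, 0.6) = 0.6
((~((~C -> (D -> A)) -> A) & A) & ((~C -> B) & D)) = min(0, 0.6) = 0
(C -> D): 0.9 > 0.6, so result = 0.6
(B -> (C -> D)): 0.2 ≤ 0.6, so result = 1
(C -> (B -> (C -> D))): 0.9 ≤ 1, so result = 1
~A: Gödel ¬ of 0.5 = 0 (operand ≠ 0)
((C -> (B -> (C -> D))) | ~A) = max(1, 0) = 1
(((~((~C -> (D -> A)) -> A) & A) & ((~C -> B) & D)) | ((C -> (B -> (C -> D))) | ~A)) = max(0, 1) = 1

1.00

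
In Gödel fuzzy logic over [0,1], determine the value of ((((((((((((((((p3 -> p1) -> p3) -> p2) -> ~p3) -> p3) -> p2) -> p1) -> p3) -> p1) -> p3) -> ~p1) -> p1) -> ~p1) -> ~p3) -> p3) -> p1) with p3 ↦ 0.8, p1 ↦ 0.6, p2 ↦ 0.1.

(p3 -> p1): 0.8 > 0.6, so result = 0.6
((p3 -> p1) -> p3): 0.6 ≤ 0.8, so result = 1
(((p3 -> p1) -> p3) -> p2): 1 > 0.1, so result = 0.1
~p3: Gödel ¬ of 0.8 = 0 (operand ≠ 0)
((((p3 -> p1) -> p3) -> p2) -> ~p3): 0.1 > 0, so result = 0
(((((p3 -> p1) -> p3) -> p2) -> ~p3) -> p3): 0 ≤ 0.8, so result = 1
((((((p3 -> p1) -> p3) -> p2) -> ~p3) -> p3) -> p2): 1 > 0.1, so result = 0.1
(((((((p3 -> p1) -> p3) -> p2) -> ~p3) -> p3) -> p2) -> p1): 0.1 ≤ 0.6, so result = 1
((((((((p3 -> p1) -> p3) -> p2) -> ~p3) -> p3) -> p2) -> p1) -> p3): 1 > 0.8, so result = 0.8
(((((((((p3 -> p1) -> p3) -> p2) -> ~p3) -> p3) -> p2) -> p1) -> p3) -> p1): 0.8 > 0.6, so result = 0.6
((((((((((p3 -> p1) -> p3) -> p2) -> ~p3) -> p3) -> p2) -> p1) -> p3) -> p1) -> p3): 0.6 ≤ 0.8, so result = 1
~p1: Gödel ¬ of 0.6 = 0 (operand ≠ 0)
(((((((((((p3 -> p1) -> p3) -> p2) -> ~p3) -> p3) -> p2) -> p1) -> p3) -> p1) -> p3) -> ~p1): 1 > 0, so result = 0
((((((((((((p3 -> p1) -> p3) -> p2) -> ~p3) -> p3) -> p2) -> p1) -> p3) -> p1) -> p3) -> ~p1) -> p1): 0 ≤ 0.6, so result = 1
~p1: Gödel ¬ of 0.6 = 0 (operand ≠ 0)
(((((((((((((p3 -> p1) -> p3) -> p2) -> ~p3) -> p3) -> p2) -> p1) -> p3) -> p1) -> p3) -> ~p1) -> p1) -> ~p1): 1 > 0, so result = 0
~p3: Gödel ¬ of 0.8 = 0 (operand ≠ 0)
((((((((((((((p3 -> p1) -> p3) -> p2) -> ~p3) -> p3) -> p2) -> p1) -> p3) -> p1) -> p3) -> ~p1) -> p1) -> ~p1) -> ~p3): 0 ≤ 0, so result = 1
(((((((((((((((p3 -> p1) -> p3) -> p2) -> ~p3) -> p3) -> p2) -> p1) -> p3) -> p1) -> p3) -> ~p1) -> p1) -> ~p1) -> ~p3) -> p3): 1 > 0.8, so result = 0.8
((((((((((((((((p3 -> p1) -> p3) -> p2) -> ~p3) -> p3) -> p2) -> p1) -> p3) -> p1) -> p3) -> ~p1) -> p1) -> ~p1) -> ~p3) -> p3) -> p1): 0.8 > 0.6, so result = 0.6

0.60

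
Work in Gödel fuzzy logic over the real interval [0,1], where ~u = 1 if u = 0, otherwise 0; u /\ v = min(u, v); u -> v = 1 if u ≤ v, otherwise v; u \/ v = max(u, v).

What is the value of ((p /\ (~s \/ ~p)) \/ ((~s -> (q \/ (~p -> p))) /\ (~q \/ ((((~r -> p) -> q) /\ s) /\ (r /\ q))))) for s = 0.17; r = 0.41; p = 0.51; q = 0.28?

~s: Gödel ¬ of 0.17 = 0 (operand ≠ 0)
~p: Gödel ¬ of 0.51 = 0 (operand ≠ 0)
(~s \/ ~p) = max(0, 0) = 0
(p /\ (~s \/ ~p)) = min(0.51, 0) = 0
~s: Gödel ¬ of 0.17 = 0 (operand ≠ 0)
~p: Gödel ¬ of 0.51 = 0 (operand ≠ 0)
(~p -> p): 0 ≤ 0.51, so result = 1
(q \/ (~p -> p)) = max(0.28, 1) = 1
(~s -> (q \/ (~p -> p))): 0 ≤ 1, so result = 1
~q: Gödel ¬ of 0.28 = 0 (operand ≠ 0)
~r: Gödel ¬ of 0.41 = 0 (operand ≠ 0)
(~r -> p): 0 ≤ 0.51, so result = 1
((~r -> p) -> q): 1 > 0.28, so result = 0.28
(((~r -> p) -> q) /\ s) = min(0.28, 0.17) = 0.17
(r /\ q) = min(0.41, 0.28) = 0.28
((((~r -> p) -> q) /\ s) /\ (r /\ q)) = min(0.17, 0.28) = 0.17
(~q \/ ((((~r -> p) -> q) /\ s) /\ (r /\ q))) = max(0, 0.17) = 0.17
((~s -> (q \/ (~p -> p))) /\ (~q \/ ((((~r -> p) -> q) /\ s) /\ (r /\ q)))) = min(1, 0.17) = 0.17
((p /\ (~s \/ ~p)) \/ ((~s -> (q \/ (~p -> p))) /\ (~q \/ ((((~r -> p) -> q) /\ s) /\ (r /\ q))))) = max(0, 0.17) = 0.17

0.17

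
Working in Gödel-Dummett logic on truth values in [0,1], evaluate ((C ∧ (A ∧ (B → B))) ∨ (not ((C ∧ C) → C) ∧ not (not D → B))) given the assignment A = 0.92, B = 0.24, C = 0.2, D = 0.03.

(B → B): 0.24 ≤ 0.24, so result = 1
(A ∧ (B → B)) = min(0.92, 1) = 0.92
(C ∧ (A ∧ (B → B))) = min(0.2, 0.92) = 0.2
(C ∧ C) = min(0.2, 0.2) = 0.2
((C ∧ C) → C): 0.2 ≤ 0.2, so result = 1
not ((C ∧ C) → C): Gödel ¬ of 1 = 0 (operand ≠ 0)
not D: Gödel ¬ of 0.03 = 0 (operand ≠ 0)
(not D → B): 0 ≤ 0.24, so result = 1
not (not D → B): Gödel ¬ of 1 = 0 (operand ≠ 0)
(not ((C ∧ C) → C) ∧ not (not D → B)) = min(0, 0) = 0
((C ∧ (A ∧ (B → B))) ∨ (not ((C ∧ C) → C) ∧ not (not D → B))) = max(0.2, 0) = 0.2

0.20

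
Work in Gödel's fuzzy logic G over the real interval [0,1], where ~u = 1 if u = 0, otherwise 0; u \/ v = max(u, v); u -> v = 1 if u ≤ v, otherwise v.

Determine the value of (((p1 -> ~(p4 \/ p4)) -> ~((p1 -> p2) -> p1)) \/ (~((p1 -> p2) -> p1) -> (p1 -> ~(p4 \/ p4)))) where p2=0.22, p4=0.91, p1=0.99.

(p4 \/ p4) = max(0.91, 0.91) = 0.91
~(p4 \/ p4): Gödel ¬ of 0.91 = 0 (operand ≠ 0)
(p1 -> ~(p4 \/ p4)): 0.99 > 0, so result = 0
(p1 -> p2): 0.99 > 0.22, so result = 0.22
((p1 -> p2) -> p1): 0.22 ≤ 0.99, so result = 1
~((p1 -> p2) -> p1): Gödel ¬ of 1 = 0 (operand ≠ 0)
((p1 -> ~(p4 \/ p4)) -> ~((p1 -> p2) -> p1)): 0 ≤ 0, so result = 1
(p1 -> p2): 0.99 > 0.22, so result = 0.22
((p1 -> p2) -> p1): 0.22 ≤ 0.99, so result = 1
~((p1 -> p2) -> p1): Gödel ¬ of 1 = 0 (operand ≠ 0)
(p4 \/ p4) = max(0.91, 0.91) = 0.91
~(p4 \/ p4): Gödel ¬ of 0.91 = 0 (operand ≠ 0)
(p1 -> ~(p4 \/ p4)): 0.99 > 0, so result = 0
(~((p1 -> p2) -> p1) -> (p1 -> ~(p4 \/ p4))): 0 ≤ 0, so result = 1
(((p1 -> ~(p4 \/ p4)) -> ~((p1 -> p2) -> p1)) \/ (~((p1 -> p2) -> p1) -> (p1 -> ~(p4 \/ p4)))) = max(1, 1) = 1

1.00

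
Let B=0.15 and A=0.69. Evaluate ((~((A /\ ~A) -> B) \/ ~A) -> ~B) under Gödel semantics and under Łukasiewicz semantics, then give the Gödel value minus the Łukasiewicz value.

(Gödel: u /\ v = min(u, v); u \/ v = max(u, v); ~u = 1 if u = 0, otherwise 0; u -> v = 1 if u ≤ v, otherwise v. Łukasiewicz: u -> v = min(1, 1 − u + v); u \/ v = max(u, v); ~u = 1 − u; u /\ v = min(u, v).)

0.00

Gödel evaluation:
  ~A: Gödel ¬ of 0.69 = 0 (operand ≠ 0)
  (A /\ ~A) = min(0.69, 0) = 0
  ((A /\ ~A) -> B): 0 ≤ 0.15, so result = 1
  ~((A /\ ~A) -> B): Gödel ¬ of 1 = 0 (operand ≠ 0)
  ~A: Gödel ¬ of 0.69 = 0 (operand ≠ 0)
  (~((A /\ ~A) -> B) \/ ~A) = max(0, 0) = 0
  ~B: Gödel ¬ of 0.15 = 0 (operand ≠ 0)
  ((~((A /\ ~A) -> B) \/ ~A) -> ~B): 0 ≤ 0, so result = 1
  Gödel value = 1
Łukasiewicz evaluation:
  ~A: Łukasiewicz ¬ gives 1 − 0.69 = 0.31
  (A /\ ~A) = min(0.69, 0.31) = 0.31
  ((A /\ ~A) -> B): min(1, 1 − 0.31 + 0.15) = 0.84
  ~((A /\ ~A) -> B): Łukasiewicz ¬ gives 1 − 0.84 = 0.16
  ~A: Łukasiewicz ¬ gives 1 − 0.69 = 0.31
  (~((A /\ ~A) -> B) \/ ~A) = max(0.16, 0.31) = 0.31
  ~B: Łukasiewicz ¬ gives 1 − 0.15 = 0.85
  ((~((A /\ ~A) -> B) \/ ~A) -> ~B): min(1, 1 − 0.31 + 0.85) = 1
  Łukasiewicz value = 1
Difference: 1 − 1 = 0.00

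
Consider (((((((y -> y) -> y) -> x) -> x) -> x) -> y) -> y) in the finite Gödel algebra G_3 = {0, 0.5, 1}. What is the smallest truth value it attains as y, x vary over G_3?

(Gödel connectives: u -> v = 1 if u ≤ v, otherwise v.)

0.50

The minimum is attained at y = 0.5, x = 0:
  (y -> y): 0.5 ≤ 0.5, so result = 1
  ((y -> y) -> y): 1 > 0.5, so result = 0.5
  (((y -> y) -> y) -> x): 0.5 > 0, so result = 0
  ((((y -> y) -> y) -> x) -> x): 0 ≤ 0, so result = 1
  (((((y -> y) -> y) -> x) -> x) -> x): 1 > 0, so result = 0
  ((((((y -> y) -> y) -> x) -> x) -> x) -> y): 0 ≤ 0.5, so result = 1
  (((((((y -> y) -> y) -> x) -> x) -> x) -> y) -> y): 1 > 0.5, so result = 0.5
Checking all 9 assignments confirms none give a value below 0.50.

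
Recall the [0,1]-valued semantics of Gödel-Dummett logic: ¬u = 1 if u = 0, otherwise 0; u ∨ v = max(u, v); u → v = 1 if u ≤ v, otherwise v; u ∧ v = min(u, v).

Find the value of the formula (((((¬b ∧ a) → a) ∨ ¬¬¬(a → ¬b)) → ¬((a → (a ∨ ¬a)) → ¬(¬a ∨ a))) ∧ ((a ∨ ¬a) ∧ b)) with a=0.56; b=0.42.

0.42

¬b: Gödel ¬ of 0.42 = 0 (operand ≠ 0)
(¬b ∧ a) = min(0, 0.56) = 0
((¬b ∧ a) → a): 0 ≤ 0.56, so result = 1
¬b: Gödel ¬ of 0.42 = 0 (operand ≠ 0)
(a → ¬b): 0.56 > 0, so result = 0
¬(a → ¬b): Gödel ¬ of 0 = 1 (operand is 0)
¬¬(a → ¬b): Gödel ¬ of 1 = 0 (operand ≠ 0)
¬¬¬(a → ¬b): Gödel ¬ of 0 = 1 (operand is 0)
(((¬b ∧ a) → a) ∨ ¬¬¬(a → ¬b)) = max(1, 1) = 1
¬a: Gödel ¬ of 0.56 = 0 (operand ≠ 0)
(a ∨ ¬a) = max(0.56, 0) = 0.56
(a → (a ∨ ¬a)): 0.56 ≤ 0.56, so result = 1
¬a: Gödel ¬ of 0.56 = 0 (operand ≠ 0)
(¬a ∨ a) = max(0, 0.56) = 0.56
¬(¬a ∨ a): Gödel ¬ of 0.56 = 0 (operand ≠ 0)
((a → (a ∨ ¬a)) → ¬(¬a ∨ a)): 1 > 0, so result = 0
¬((a → (a ∨ ¬a)) → ¬(¬a ∨ a)): Gödel ¬ of 0 = 1 (operand is 0)
((((¬b ∧ a) → a) ∨ ¬¬¬(a → ¬b)) → ¬((a → (a ∨ ¬a)) → ¬(¬a ∨ a))): 1 ≤ 1, so result = 1
¬a: Gödel ¬ of 0.56 = 0 (operand ≠ 0)
(a ∨ ¬a) = max(0.56, 0) = 0.56
((a ∨ ¬a) ∧ b) = min(0.56, 0.42) = 0.42
(((((¬b ∧ a) → a) ∨ ¬¬¬(a → ¬b)) → ¬((a → (a ∨ ¬a)) → ¬(¬a ∨ a))) ∧ ((a ∨ ¬a) ∧ b)) = min(1, 0.42) = 0.42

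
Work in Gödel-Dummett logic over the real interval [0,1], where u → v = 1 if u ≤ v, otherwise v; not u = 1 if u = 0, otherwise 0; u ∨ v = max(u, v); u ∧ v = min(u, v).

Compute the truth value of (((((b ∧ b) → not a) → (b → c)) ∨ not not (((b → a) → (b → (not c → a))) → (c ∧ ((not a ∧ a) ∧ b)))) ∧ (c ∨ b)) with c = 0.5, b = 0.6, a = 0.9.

0.60

(b ∧ b) = min(0.6, 0.6) = 0.6
not a: Gödel ¬ of 0.9 = 0 (operand ≠ 0)
((b ∧ b) → not a): 0.6 > 0, so result = 0
(b → c): 0.6 > 0.5, so result = 0.5
(((b ∧ b) → not a) → (b → c)): 0 ≤ 0.5, so result = 1
(b → a): 0.6 ≤ 0.9, so result = 1
not c: Gödel ¬ of 0.5 = 0 (operand ≠ 0)
(not c → a): 0 ≤ 0.9, so result = 1
(b → (not c → a)): 0.6 ≤ 1, so result = 1
((b → a) → (b → (not c → a))): 1 ≤ 1, so result = 1
not a: Gödel ¬ of 0.9 = 0 (operand ≠ 0)
(not a ∧ a) = min(0, 0.9) = 0
((not a ∧ a) ∧ b) = min(0, 0.6) = 0
(c ∧ ((not a ∧ a) ∧ b)) = min(0.5, 0) = 0
(((b → a) → (b → (not c → a))) → (c ∧ ((not a ∧ a) ∧ b))): 1 > 0, so result = 0
not (((b → a) → (b → (not c → a))) → (c ∧ ((not a ∧ a) ∧ b))): Gödel ¬ of 0 = 1 (operand is 0)
not not (((b → a) → (b → (not c → a))) → (c ∧ ((not a ∧ a) ∧ b))): Gödel ¬ of 1 = 0 (operand ≠ 0)
((((b ∧ b) → not a) → (b → c)) ∨ not not (((b → a) → (b → (not c → a))) → (c ∧ ((not a ∧ a) ∧ b)))) = max(1, 0) = 1
(c ∨ b) = max(0.5, 0.6) = 0.6
(((((b ∧ b) → not a) → (b → c)) ∨ not not (((b → a) → (b → (not c → a))) → (c ∧ ((not a ∧ a) ∧ b)))) ∧ (c ∨ b)) = min(1, 0.6) = 0.6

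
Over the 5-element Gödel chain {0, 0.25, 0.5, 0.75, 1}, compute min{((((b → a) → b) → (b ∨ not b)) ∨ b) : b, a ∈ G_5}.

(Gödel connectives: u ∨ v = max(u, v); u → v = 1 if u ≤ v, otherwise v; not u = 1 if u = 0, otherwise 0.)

0.25

The minimum is attained at b = 0.25, a = 0:
  (b → a): 0.25 > 0, so result = 0
  ((b → a) → b): 0 ≤ 0.25, so result = 1
  not b: Gödel ¬ of 0.25 = 0 (operand ≠ 0)
  (b ∨ not b) = max(0.25, 0) = 0.25
  (((b → a) → b) → (b ∨ not b)): 1 > 0.25, so result = 0.25
  ((((b → a) → b) → (b ∨ not b)) ∨ b) = max(0.25, 0.25) = 0.25
Checking all 25 assignments confirms none give a value below 0.25.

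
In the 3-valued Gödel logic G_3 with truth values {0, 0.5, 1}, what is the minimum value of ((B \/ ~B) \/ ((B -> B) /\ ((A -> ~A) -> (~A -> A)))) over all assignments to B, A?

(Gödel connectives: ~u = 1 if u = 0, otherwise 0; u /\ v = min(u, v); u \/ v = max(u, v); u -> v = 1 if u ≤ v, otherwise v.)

0.50

The minimum is attained at B = 0.5, A = 0:
  ~B: Gödel ¬ of 0.5 = 0 (operand ≠ 0)
  (B \/ ~B) = max(0.5, 0) = 0.5
  (B -> B): 0.5 ≤ 0.5, so result = 1
  ~A: Gödel ¬ of 0 = 1 (operand is 0)
  (A -> ~A): 0 ≤ 1, so result = 1
  ~A: Gödel ¬ of 0 = 1 (operand is 0)
  (~A -> A): 1 > 0, so result = 0
  ((A -> ~A) -> (~A -> A)): 1 > 0, so result = 0
  ((B -> B) /\ ((A -> ~A) -> (~A -> A))) = min(1, 0) = 0
  ((B \/ ~B) \/ ((B -> B) /\ ((A -> ~A) -> (~A -> A)))) = max(0.5, 0) = 0.5
Checking all 9 assignments confirms none give a value below 0.50.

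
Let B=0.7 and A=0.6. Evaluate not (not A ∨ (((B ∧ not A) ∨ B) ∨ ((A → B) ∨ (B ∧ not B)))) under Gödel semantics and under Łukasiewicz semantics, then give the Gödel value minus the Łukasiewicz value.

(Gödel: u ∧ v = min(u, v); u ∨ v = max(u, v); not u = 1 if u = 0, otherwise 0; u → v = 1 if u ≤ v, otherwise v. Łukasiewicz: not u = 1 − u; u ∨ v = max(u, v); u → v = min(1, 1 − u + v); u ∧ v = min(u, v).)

Gödel evaluation:
  not A: Gödel ¬ of 0.6 = 0 (operand ≠ 0)
  not A: Gödel ¬ of 0.6 = 0 (operand ≠ 0)
  (B ∧ not A) = min(0.7, 0) = 0
  ((B ∧ not A) ∨ B) = max(0, 0.7) = 0.7
  (A → B): 0.6 ≤ 0.7, so result = 1
  not B: Gödel ¬ of 0.7 = 0 (operand ≠ 0)
  (B ∧ not B) = min(0.7, 0) = 0
  ((A → B) ∨ (B ∧ not B)) = max(1, 0) = 1
  (((B ∧ not A) ∨ B) ∨ ((A → B) ∨ (B ∧ not B))) = max(0.7, 1) = 1
  (not A ∨ (((B ∧ not A) ∨ B) ∨ ((A → B) ∨ (B ∧ not B)))) = max(0, 1) = 1
  not (not A ∨ (((B ∧ not A) ∨ B) ∨ ((A → B) ∨ (B ∧ not B)))): Gödel ¬ of 1 = 0 (operand ≠ 0)
  Gödel value = 0
Łukasiewicz evaluation:
  not A: Łukasiewicz ¬ gives 1 − 0.6 = 0.4
  not A: Łukasiewicz ¬ gives 1 − 0.6 = 0.4
  (B ∧ not A) = min(0.7, 0.4) = 0.4
  ((B ∧ not A) ∨ B) = max(0.4, 0.7) = 0.7
  (A → B): min(1, 1 − 0.6 + 0.7) = 1
  not B: Łukasiewicz ¬ gives 1 − 0.7 = 0.3
  (B ∧ not B) = min(0.7, 0.3) = 0.3
  ((A → B) ∨ (B ∧ not B)) = max(1, 0.3) = 1
  (((B ∧ not A) ∨ B) ∨ ((A → B) ∨ (B ∧ not B))) = max(0.7, 1) = 1
  (not A ∨ (((B ∧ not A) ∨ B) ∨ ((A → B) ∨ (B ∧ not B)))) = max(0.4, 1) = 1
  not (not A ∨ (((B ∧ not A) ∨ B) ∨ ((A → B) ∨ (B ∧ not B)))): Łukasiewicz ¬ gives 1 − 1 = 0
  Łukasiewicz value = 0
Difference: 0 − 0 = 0.00

0.00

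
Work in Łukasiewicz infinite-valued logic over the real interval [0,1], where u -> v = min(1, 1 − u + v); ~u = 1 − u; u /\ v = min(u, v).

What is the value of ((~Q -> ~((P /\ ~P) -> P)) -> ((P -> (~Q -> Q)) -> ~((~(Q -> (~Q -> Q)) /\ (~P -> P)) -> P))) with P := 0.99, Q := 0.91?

~Q: Łukasiewicz ¬ gives 1 − 0.91 = 0.09
~P: Łukasiewicz ¬ gives 1 − 0.99 = 0.01
(P /\ ~P) = min(0.99, 0.01) = 0.01
((P /\ ~P) -> P): min(1, 1 − 0.01 + 0.99) = 1
~((P /\ ~P) -> P): Łukasiewicz ¬ gives 1 − 1 = 0
(~Q -> ~((P /\ ~P) -> P)): min(1, 1 − 0.09 + 0) = 0.91
~Q: Łukasiewicz ¬ gives 1 − 0.91 = 0.09
(~Q -> Q): min(1, 1 − 0.09 + 0.91) = 1
(P -> (~Q -> Q)): min(1, 1 − 0.99 + 1) = 1
~Q: Łukasiewicz ¬ gives 1 − 0.91 = 0.09
(~Q -> Q): min(1, 1 − 0.09 + 0.91) = 1
(Q -> (~Q -> Q)): min(1, 1 − 0.91 + 1) = 1
~(Q -> (~Q -> Q)): Łukasiewicz ¬ gives 1 − 1 = 0
~P: Łukasiewicz ¬ gives 1 − 0.99 = 0.01
(~P -> P): min(1, 1 − 0.01 + 0.99) = 1
(~(Q -> (~Q -> Q)) /\ (~P -> P)) = min(0, 1) = 0
((~(Q -> (~Q -> Q)) /\ (~P -> P)) -> P): min(1, 1 − 0 + 0.99) = 1
~((~(Q -> (~Q -> Q)) /\ (~P -> P)) -> P): Łukasiewicz ¬ gives 1 − 1 = 0
((P -> (~Q -> Q)) -> ~((~(Q -> (~Q -> Q)) /\ (~P -> P)) -> P)): min(1, 1 − 1 + 0) = 0
((~Q -> ~((P /\ ~P) -> P)) -> ((P -> (~Q -> Q)) -> ~((~(Q -> (~Q -> Q)) /\ (~P -> P)) -> P))): min(1, 1 − 0.91 + 0) = 0.09

0.09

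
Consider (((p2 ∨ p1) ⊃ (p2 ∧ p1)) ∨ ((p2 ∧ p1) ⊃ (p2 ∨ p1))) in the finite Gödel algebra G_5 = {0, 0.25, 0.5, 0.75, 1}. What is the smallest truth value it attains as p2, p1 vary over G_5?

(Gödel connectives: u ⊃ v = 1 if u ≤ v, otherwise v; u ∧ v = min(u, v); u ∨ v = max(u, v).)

Every assignment gives 1. For instance at p2 = 0, p1 = 0:
  (p2 ∨ p1) = max(0, 0) = 0
  (p2 ∧ p1) = min(0, 0) = 0
  ((p2 ∨ p1) ⊃ (p2 ∧ p1)): 0 ≤ 0, so result = 1
  (p2 ∧ p1) = min(0, 0) = 0
  (p2 ∨ p1) = max(0, 0) = 0
  ((p2 ∧ p1) ⊃ (p2 ∨ p1)): 0 ≤ 0, so result = 1
  (((p2 ∨ p1) ⊃ (p2 ∧ p1)) ∨ ((p2 ∧ p1) ⊃ (p2 ∨ p1))) = max(1, 1) = 1
All 25 assignments give value 1 — the formula is a G_5-tautology.

1.00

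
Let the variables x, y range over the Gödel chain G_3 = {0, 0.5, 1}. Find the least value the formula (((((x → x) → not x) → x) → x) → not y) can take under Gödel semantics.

0.00

The minimum is attained at x = 0, y = 0.5:
  (x → x): 0 ≤ 0, so result = 1
  not x: Gödel ¬ of 0 = 1 (operand is 0)
  ((x → x) → not x): 1 ≤ 1, so result = 1
  (((x → x) → not x) → x): 1 > 0, so result = 0
  ((((x → x) → not x) → x) → x): 0 ≤ 0, so result = 1
  not y: Gödel ¬ of 0.5 = 0 (operand ≠ 0)
  (((((x → x) → not x) → x) → x) → not y): 1 > 0, so result = 0
Checking all 9 assignments confirms none give a value below 0.00.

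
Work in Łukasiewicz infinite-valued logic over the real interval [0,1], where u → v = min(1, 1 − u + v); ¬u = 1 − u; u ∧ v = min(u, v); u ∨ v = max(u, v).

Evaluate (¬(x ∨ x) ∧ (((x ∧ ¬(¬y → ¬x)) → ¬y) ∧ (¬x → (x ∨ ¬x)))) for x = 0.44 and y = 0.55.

0.56

(x ∨ x) = max(0.44, 0.44) = 0.44
¬(x ∨ x): Łukasiewicz ¬ gives 1 − 0.44 = 0.56
¬y: Łukasiewicz ¬ gives 1 − 0.55 = 0.45
¬x: Łukasiewicz ¬ gives 1 − 0.44 = 0.56
(¬y → ¬x): min(1, 1 − 0.45 + 0.56) = 1
¬(¬y → ¬x): Łukasiewicz ¬ gives 1 − 1 = 0
(x ∧ ¬(¬y → ¬x)) = min(0.44, 0) = 0
¬y: Łukasiewicz ¬ gives 1 − 0.55 = 0.45
((x ∧ ¬(¬y → ¬x)) → ¬y): min(1, 1 − 0 + 0.45) = 1
¬x: Łukasiewicz ¬ gives 1 − 0.44 = 0.56
¬x: Łukasiewicz ¬ gives 1 − 0.44 = 0.56
(x ∨ ¬x) = max(0.44, 0.56) = 0.56
(¬x → (x ∨ ¬x)): min(1, 1 − 0.56 + 0.56) = 1
(((x ∧ ¬(¬y → ¬x)) → ¬y) ∧ (¬x → (x ∨ ¬x))) = min(1, 1) = 1
(¬(x ∨ x) ∧ (((x ∧ ¬(¬y → ¬x)) → ¬y) ∧ (¬x → (x ∨ ¬x)))) = min(0.56, 1) = 0.56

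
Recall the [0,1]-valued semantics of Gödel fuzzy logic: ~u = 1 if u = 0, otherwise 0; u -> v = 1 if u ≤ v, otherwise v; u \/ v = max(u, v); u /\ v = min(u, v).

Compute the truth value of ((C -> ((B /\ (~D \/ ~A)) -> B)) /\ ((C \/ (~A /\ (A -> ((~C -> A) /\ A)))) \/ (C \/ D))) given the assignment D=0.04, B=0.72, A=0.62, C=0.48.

0.48

~D: Gödel ¬ of 0.04 = 0 (operand ≠ 0)
~A: Gödel ¬ of 0.62 = 0 (operand ≠ 0)
(~D \/ ~A) = max(0, 0) = 0
(B /\ (~D \/ ~A)) = min(0.72, 0) = 0
((B /\ (~D \/ ~A)) -> B): 0 ≤ 0.72, so result = 1
(C -> ((B /\ (~D \/ ~A)) -> B)): 0.48 ≤ 1, so result = 1
~A: Gödel ¬ of 0.62 = 0 (operand ≠ 0)
~C: Gödel ¬ of 0.48 = 0 (operand ≠ 0)
(~C -> A): 0 ≤ 0.62, so result = 1
((~C -> A) /\ A) = min(1, 0.62) = 0.62
(A -> ((~C -> A) /\ A)): 0.62 ≤ 0.62, so result = 1
(~A /\ (A -> ((~C -> A) /\ A))) = min(0, 1) = 0
(C \/ (~A /\ (A -> ((~C -> A) /\ A)))) = max(0.48, 0) = 0.48
(C \/ D) = max(0.48, 0.04) = 0.48
((C \/ (~A /\ (A -> ((~C -> A) /\ A)))) \/ (C \/ D)) = max(0.48, 0.48) = 0.48
((C -> ((B /\ (~D \/ ~A)) -> B)) /\ ((C \/ (~A /\ (A -> ((~C -> A) /\ A)))) \/ (C \/ D))) = min(1, 0.48) = 0.48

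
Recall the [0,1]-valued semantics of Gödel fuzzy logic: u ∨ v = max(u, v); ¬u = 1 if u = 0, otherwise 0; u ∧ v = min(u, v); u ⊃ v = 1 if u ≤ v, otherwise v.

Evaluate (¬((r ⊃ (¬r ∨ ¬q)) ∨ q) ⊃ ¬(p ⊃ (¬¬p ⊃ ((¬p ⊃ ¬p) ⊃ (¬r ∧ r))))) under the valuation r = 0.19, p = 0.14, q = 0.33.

¬r: Gödel ¬ of 0.19 = 0 (operand ≠ 0)
¬q: Gödel ¬ of 0.33 = 0 (operand ≠ 0)
(¬r ∨ ¬q) = max(0, 0) = 0
(r ⊃ (¬r ∨ ¬q)): 0.19 > 0, so result = 0
((r ⊃ (¬r ∨ ¬q)) ∨ q) = max(0, 0.33) = 0.33
¬((r ⊃ (¬r ∨ ¬q)) ∨ q): Gödel ¬ of 0.33 = 0 (operand ≠ 0)
¬p: Gödel ¬ of 0.14 = 0 (operand ≠ 0)
¬¬p: Gödel ¬ of 0 = 1 (operand is 0)
¬p: Gödel ¬ of 0.14 = 0 (operand ≠ 0)
¬p: Gödel ¬ of 0.14 = 0 (operand ≠ 0)
(¬p ⊃ ¬p): 0 ≤ 0, so result = 1
¬r: Gödel ¬ of 0.19 = 0 (operand ≠ 0)
(¬r ∧ r) = min(0, 0.19) = 0
((¬p ⊃ ¬p) ⊃ (¬r ∧ r)): 1 > 0, so result = 0
(¬¬p ⊃ ((¬p ⊃ ¬p) ⊃ (¬r ∧ r))): 1 > 0, so result = 0
(p ⊃ (¬¬p ⊃ ((¬p ⊃ ¬p) ⊃ (¬r ∧ r)))): 0.14 > 0, so result = 0
¬(p ⊃ (¬¬p ⊃ ((¬p ⊃ ¬p) ⊃ (¬r ∧ r)))): Gödel ¬ of 0 = 1 (operand is 0)
(¬((r ⊃ (¬r ∨ ¬q)) ∨ q) ⊃ ¬(p ⊃ (¬¬p ⊃ ((¬p ⊃ ¬p) ⊃ (¬r ∧ r))))): 0 ≤ 1, so result = 1

1.00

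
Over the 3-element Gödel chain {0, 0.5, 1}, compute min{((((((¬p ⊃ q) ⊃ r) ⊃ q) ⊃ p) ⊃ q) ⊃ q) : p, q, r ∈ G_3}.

The minimum is attained at p = 0, q = 0.5, r = 0:
  ¬p: Gödel ¬ of 0 = 1 (operand is 0)
  (¬p ⊃ q): 1 > 0.5, so result = 0.5
  ((¬p ⊃ q) ⊃ r): 0.5 > 0, so result = 0
  (((¬p ⊃ q) ⊃ r) ⊃ q): 0 ≤ 0.5, so result = 1
  ((((¬p ⊃ q) ⊃ r) ⊃ q) ⊃ p): 1 > 0, so result = 0
  (((((¬p ⊃ q) ⊃ r) ⊃ q) ⊃ p) ⊃ q): 0 ≤ 0.5, so result = 1
  ((((((¬p ⊃ q) ⊃ r) ⊃ q) ⊃ p) ⊃ q) ⊃ q): 1 > 0.5, so result = 0.5
Checking all 27 assignments confirms none give a value below 0.50.

0.50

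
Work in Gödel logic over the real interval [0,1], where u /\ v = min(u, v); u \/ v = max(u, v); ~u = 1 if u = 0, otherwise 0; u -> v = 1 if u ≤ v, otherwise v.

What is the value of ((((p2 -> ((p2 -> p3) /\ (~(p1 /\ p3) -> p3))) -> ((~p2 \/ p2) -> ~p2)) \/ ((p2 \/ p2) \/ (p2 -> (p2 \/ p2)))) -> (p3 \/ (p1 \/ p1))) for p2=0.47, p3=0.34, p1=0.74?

0.74

(p2 -> p3): 0.47 > 0.34, so result = 0.34
(p1 /\ p3) = min(0.74, 0.34) = 0.34
~(p1 /\ p3): Gödel ¬ of 0.34 = 0 (operand ≠ 0)
(~(p1 /\ p3) -> p3): 0 ≤ 0.34, so result = 1
((p2 -> p3) /\ (~(p1 /\ p3) -> p3)) = min(0.34, 1) = 0.34
(p2 -> ((p2 -> p3) /\ (~(p1 /\ p3) -> p3))): 0.47 > 0.34, so result = 0.34
~p2: Gödel ¬ of 0.47 = 0 (operand ≠ 0)
(~p2 \/ p2) = max(0, 0.47) = 0.47
~p2: Gödel ¬ of 0.47 = 0 (operand ≠ 0)
((~p2 \/ p2) -> ~p2): 0.47 > 0, so result = 0
((p2 -> ((p2 -> p3) /\ (~(p1 /\ p3) -> p3))) -> ((~p2 \/ p2) -> ~p2)): 0.34 > 0, so result = 0
(p2 \/ p2) = max(0.47, 0.47) = 0.47
(p2 \/ p2) = max(0.47, 0.47) = 0.47
(p2 -> (p2 \/ p2)): 0.47 ≤ 0.47, so result = 1
((p2 \/ p2) \/ (p2 -> (p2 \/ p2))) = max(0.47, 1) = 1
(((p2 -> ((p2 -> p3) /\ (~(p1 /\ p3) -> p3))) -> ((~p2 \/ p2) -> ~p2)) \/ ((p2 \/ p2) \/ (p2 -> (p2 \/ p2)))) = max(0, 1) = 1
(p1 \/ p1) = max(0.74, 0.74) = 0.74
(p3 \/ (p1 \/ p1)) = max(0.34, 0.74) = 0.74
((((p2 -> ((p2 -> p3) /\ (~(p1 /\ p3) -> p3))) -> ((~p2 \/ p2) -> ~p2)) \/ ((p2 \/ p2) \/ (p2 -> (p2 \/ p2)))) -> (p3 \/ (p1 \/ p1))): 1 > 0.74, so result = 0.74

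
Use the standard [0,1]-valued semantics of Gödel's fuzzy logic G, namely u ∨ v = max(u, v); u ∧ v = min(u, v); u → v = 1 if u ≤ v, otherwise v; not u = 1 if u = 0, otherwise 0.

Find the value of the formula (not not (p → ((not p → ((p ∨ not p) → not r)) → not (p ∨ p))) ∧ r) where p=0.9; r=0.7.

not p: Gödel ¬ of 0.9 = 0 (operand ≠ 0)
not p: Gödel ¬ of 0.9 = 0 (operand ≠ 0)
(p ∨ not p) = max(0.9, 0) = 0.9
not r: Gödel ¬ of 0.7 = 0 (operand ≠ 0)
((p ∨ not p) → not r): 0.9 > 0, so result = 0
(not p → ((p ∨ not p) → not r)): 0 ≤ 0, so result = 1
(p ∨ p) = max(0.9, 0.9) = 0.9
not (p ∨ p): Gödel ¬ of 0.9 = 0 (operand ≠ 0)
((not p → ((p ∨ not p) → not r)) → not (p ∨ p)): 1 > 0, so result = 0
(p → ((not p → ((p ∨ not p) → not r)) → not (p ∨ p))): 0.9 > 0, so result = 0
not (p → ((not p → ((p ∨ not p) → not r)) → not (p ∨ p))): Gödel ¬ of 0 = 1 (operand is 0)
not not (p → ((not p → ((p ∨ not p) → not r)) → not (p ∨ p))): Gödel ¬ of 1 = 0 (operand ≠ 0)
(not not (p → ((not p → ((p ∨ not p) → not r)) → not (p ∨ p))) ∧ r) = min(0, 0.7) = 0

0.00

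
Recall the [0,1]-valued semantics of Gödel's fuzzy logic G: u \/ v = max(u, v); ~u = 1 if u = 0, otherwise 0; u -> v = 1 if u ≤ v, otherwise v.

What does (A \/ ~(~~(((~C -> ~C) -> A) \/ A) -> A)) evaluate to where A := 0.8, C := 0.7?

~C: Gödel ¬ of 0.7 = 0 (operand ≠ 0)
~C: Gödel ¬ of 0.7 = 0 (operand ≠ 0)
(~C -> ~C): 0 ≤ 0, so result = 1
((~C -> ~C) -> A): 1 > 0.8, so result = 0.8
(((~C -> ~C) -> A) \/ A) = max(0.8, 0.8) = 0.8
~(((~C -> ~C) -> A) \/ A): Gödel ¬ of 0.8 = 0 (operand ≠ 0)
~~(((~C -> ~C) -> A) \/ A): Gödel ¬ of 0 = 1 (operand is 0)
(~~(((~C -> ~C) -> A) \/ A) -> A): 1 > 0.8, so result = 0.8
~(~~(((~C -> ~C) -> A) \/ A) -> A): Gödel ¬ of 0.8 = 0 (operand ≠ 0)
(A \/ ~(~~(((~C -> ~C) -> A) \/ A) -> A)) = max(0.8, 0) = 0.8

0.80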